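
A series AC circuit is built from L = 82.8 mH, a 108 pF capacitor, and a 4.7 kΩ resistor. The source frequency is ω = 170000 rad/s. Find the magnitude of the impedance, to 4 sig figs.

40660 Ω

X_L = ωL = 14080 Ω
X_C = 1/(ωC) = 54470 Ω
Net reactance X = X_L − X_C = -40390 Ω
Z = 4700 − j40390 Ω
|Z| = √(4700² + 40390²) = 40660 Ω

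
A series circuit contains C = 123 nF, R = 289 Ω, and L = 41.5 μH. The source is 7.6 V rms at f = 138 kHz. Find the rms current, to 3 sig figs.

ω = 2πf = 867100 rad/s
X_L = ωL = 36.0 Ω
X_C = 1/(ωC) = 9.38 Ω
Net reactance X = X_L − X_C = 26.6 Ω
Z = 289 + j26.6 Ω
|Z| = √(289² + 26.6²) = 290 Ω
I = V/|Z| = 7.6/290 = 26.2 mA

26.2 mA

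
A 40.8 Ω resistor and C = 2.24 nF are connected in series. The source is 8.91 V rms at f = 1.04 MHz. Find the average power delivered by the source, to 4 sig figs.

ω = 2πf = 6.535e+06 rad/s
X_C = 1/(ωC) = 68.32 Ω
Z = 40.80 − j68.32 Ω
|Z| = √(40.80² + 68.32²) = 79.57 Ω
∠Z = arctan(-68.32/40.80) = -59.15°
I = V/|Z| = 112.0 mA
P = VI cos φ = 8.91 × 0.1120 × cos(-59.15°) = 511.5 mW

511.5 mW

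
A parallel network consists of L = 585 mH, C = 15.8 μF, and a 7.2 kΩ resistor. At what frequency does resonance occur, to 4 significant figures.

52.35 Hz

ω₀ = 1/√(LC) = 1/√(0.585 × 1.58e-05) = 328.9 rad/s
f₀ = ω₀/(2π) = 52.35 Hz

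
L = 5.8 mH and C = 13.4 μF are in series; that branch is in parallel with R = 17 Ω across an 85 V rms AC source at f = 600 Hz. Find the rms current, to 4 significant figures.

ω = 2πf = 3770 rad/s
X_L = ωL = 21.87 Ω
X_C = 1/(ωC) = 19.80 Ω
Branch 1: Z₁ = R = 17.00 Ω
Branch 2 (series LC): Z₂ = j(X_L − X_C) = j2.070 Ω
Parallel: Z = Z₁Z₂/(Z₁+Z₂), |Z| = 2.055 Ω, ∠Z = 83.06°
I = V/|Z| = 85/2.055 = 41.36 A

41.36 A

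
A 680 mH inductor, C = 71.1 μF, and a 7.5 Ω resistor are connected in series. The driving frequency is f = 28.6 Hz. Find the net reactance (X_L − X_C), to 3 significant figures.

43.9 Ω

ω = 2πf = 179.7 rad/s
X_L = ωL = 122 Ω
X_C = 1/(ωC) = 78.3 Ω
X = 122 − 78.3 = 43.9 Ω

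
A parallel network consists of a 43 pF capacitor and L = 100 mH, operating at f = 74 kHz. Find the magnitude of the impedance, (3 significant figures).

660000 Ω

ω = 2πf = 465000 rad/s
X_L = ωL = 46500 Ω
X_C = 1/(ωC) = 50000 Ω
Parallel: admittances add. Y = 1/(jωL) + jωC
Y = (0 − j1.51e-06) S
|Y| = 1.51e-06 S → |Z| = 1/|Y| = 660000 Ω, ∠Z = −∠Y = 90.0°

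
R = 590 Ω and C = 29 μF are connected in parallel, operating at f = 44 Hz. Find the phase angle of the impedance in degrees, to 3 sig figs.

-78.1°

ω = 2πf = 276.5 rad/s
X_C = 1/(ωC) = 125 Ω
Parallel: admittances add. Y = 1/R + jωC
Y = (0.00169 + j0.00802) S
|Y| = 0.00819 S → |Z| = 1/|Y| = 122 Ω, ∠Z = −∠Y = -78.1°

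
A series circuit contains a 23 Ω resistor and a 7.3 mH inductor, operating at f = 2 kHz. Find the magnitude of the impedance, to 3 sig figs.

94.6 Ω

ω = 2πf = 12570 rad/s
X_L = ωL = 91.7 Ω
Z = 23.0 + j91.7 Ω
|Z| = √(23.0² + 91.7²) = 94.6 Ω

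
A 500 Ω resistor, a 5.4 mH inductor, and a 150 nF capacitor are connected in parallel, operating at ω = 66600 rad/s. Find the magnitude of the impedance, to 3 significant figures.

134 Ω

X_L = ωL = 360 Ω
X_C = 1/(ωC) = 100 Ω
Parallel: admittances add. Y = 1/R + 1/(jωL) + jωC
Y = (0.00200 + j0.00721) S
|Y| = 0.00748 S → |Z| = 1/|Y| = 134 Ω, ∠Z = −∠Y = -74.5°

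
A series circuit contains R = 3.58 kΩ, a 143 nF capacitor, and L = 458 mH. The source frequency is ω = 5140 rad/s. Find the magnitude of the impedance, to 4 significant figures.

3715 Ω

X_L = ωL = 2354 Ω
X_C = 1/(ωC) = 1361 Ω
Net reactance X = X_L − X_C = 993.6 Ω
Z = 3580 + j993.6 Ω
|Z| = √(3580² + 993.6²) = 3715 Ω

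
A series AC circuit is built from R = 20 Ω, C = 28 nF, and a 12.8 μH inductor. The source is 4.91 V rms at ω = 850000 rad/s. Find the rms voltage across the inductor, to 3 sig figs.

1.44 V

X_L = ωL = 10.9 Ω
X_C = 1/(ωC) = 42.0 Ω
Net reactance X = X_L − X_C = -31.1 Ω
Z = 20.0 − j31.1 Ω
|Z| = √(20.0² + 31.1²) = 37.0 Ω
I = V/|Z| = 133 mA
V_L = I·|Z_L| = 0.133 × 10.9 = 1.44 V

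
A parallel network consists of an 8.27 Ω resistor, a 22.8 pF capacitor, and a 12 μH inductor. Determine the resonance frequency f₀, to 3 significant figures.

ω₀ = 1/√(LC) = 1/√(1.2e-05 × 2.28e-11) = 6.046e+07 rad/s
f₀ = ω₀/(2π) = 9.62 MHz

9.62 MHz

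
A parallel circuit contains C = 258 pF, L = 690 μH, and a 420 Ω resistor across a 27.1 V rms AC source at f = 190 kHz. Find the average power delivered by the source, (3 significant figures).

ω = 2πf = 1.194e+06 rad/s
X_L = ωL = 824 Ω
X_C = 1/(ωC) = 3250 Ω
Parallel: admittances add. Y = 1/R + 1/(jωL) + jωC
Y = (0.00238 − j0.000906) S
|Y| = 0.00255 S → |Z| = 1/|Y| = 393 Ω, ∠Z = −∠Y = 20.8°
I = V/|Z| = 69.0 mA
P = VI cos φ = 27.1 × 0.0690 × cos(20.8°) = 1.75 W

1.75 W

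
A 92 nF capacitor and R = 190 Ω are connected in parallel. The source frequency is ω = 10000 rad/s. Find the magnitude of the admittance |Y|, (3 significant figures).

X_C = 1/(ωC) = 1090 Ω
Parallel: admittances add. Y = 1/R + jωC
Y = (0.00526 + j0.000920) S
|Y| = 0.00534 S → |Z| = 1/|Y| = 187 Ω, ∠Z = −∠Y = -9.92°

5.34 mS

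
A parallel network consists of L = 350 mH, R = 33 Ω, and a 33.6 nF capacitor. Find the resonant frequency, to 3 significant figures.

1.47 kHz

ω₀ = 1/√(LC) = 1/√(0.35 × 3.36e-08) = 9221 rad/s
f₀ = ω₀/(2π) = 1.47 kHz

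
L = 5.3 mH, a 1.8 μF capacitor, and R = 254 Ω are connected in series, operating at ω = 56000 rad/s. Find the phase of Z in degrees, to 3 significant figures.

X_L = ωL = 297 Ω
X_C = 1/(ωC) = 9.92 Ω
Net reactance X = X_L − X_C = 287 Ω
Z = 254 + j287 Ω
|Z| = √(254² + 287²) = 383 Ω
∠Z = arctan(287/254) = 48.5°

48.5°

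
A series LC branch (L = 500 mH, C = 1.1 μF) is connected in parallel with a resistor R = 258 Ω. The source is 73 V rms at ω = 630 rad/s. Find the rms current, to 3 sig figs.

290 mA

X_L = ωL = 315 Ω
X_C = 1/(ωC) = 1440 Ω
Branch 1: Z₁ = R = 258 Ω
Branch 2 (series LC): Z₂ = j(X_L − X_C) = −j1130 Ω
Parallel: Z = Z₁Z₂/(Z₁+Z₂), |Z| = 252 Ω, ∠Z = -12.9°
I = V/|Z| = 73/252 = 290 mA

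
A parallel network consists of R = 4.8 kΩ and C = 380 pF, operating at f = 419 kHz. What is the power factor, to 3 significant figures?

0.204

ω = 2πf = 2.633e+06 rad/s
X_C = 1/(ωC) = 1000 Ω
Parallel: admittances add. Y = 1/R + jωC
Y = (0.000208 + j0.00100) S
|Y| = 0.00102 S → |Z| = 1/|Y| = 979 Ω, ∠Z = −∠Y = -78.2°
cos φ = cos(-78.2°) = 0.204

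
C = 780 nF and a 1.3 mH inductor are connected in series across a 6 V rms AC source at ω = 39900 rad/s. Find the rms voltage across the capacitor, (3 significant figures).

9.77 V

X_L = ωL = 51.9 Ω
X_C = 1/(ωC) = 32.1 Ω
Net reactance X = X_L − X_C = 19.7 Ω
Z = j19.7 Ω
|Z| = √(0² + 19.7²) = 19.7 Ω
I = V/|Z| = 304 mA
V_C = I·|Z_C| = 0.304 × 32.1 = 9.77 V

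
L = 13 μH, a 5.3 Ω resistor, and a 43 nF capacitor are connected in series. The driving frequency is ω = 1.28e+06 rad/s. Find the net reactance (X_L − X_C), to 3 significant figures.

-1.53 Ω

X_L = ωL = 16.6 Ω
X_C = 1/(ωC) = 18.2 Ω
X = 16.6 − 18.2 = -1.53 Ω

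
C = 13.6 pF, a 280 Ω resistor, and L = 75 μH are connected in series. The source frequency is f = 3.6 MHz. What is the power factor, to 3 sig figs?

ω = 2πf = 2.262e+07 rad/s
X_L = ωL = 1700 Ω
X_C = 1/(ωC) = 3250 Ω
Net reactance X = X_L − X_C = -1550 Ω
Z = 280 − j1550 Ω
|Z| = √(280² + 1550²) = 1580 Ω
∠Z = arctan(-1550/280) = -79.8°
cos φ = cos(-79.8°) = 0.177

0.177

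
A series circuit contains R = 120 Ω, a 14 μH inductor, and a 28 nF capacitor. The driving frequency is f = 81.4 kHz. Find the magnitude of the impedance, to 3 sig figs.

ω = 2πf = 511500 rad/s
X_L = ωL = 7.16 Ω
X_C = 1/(ωC) = 69.8 Ω
Net reactance X = X_L − X_C = -62.7 Ω
Z = 120 − j62.7 Ω
|Z| = √(120² + 62.7²) = 135 Ω

135 Ω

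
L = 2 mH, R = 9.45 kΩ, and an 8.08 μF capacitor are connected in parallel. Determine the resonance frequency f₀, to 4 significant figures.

1.252 kHz

ω₀ = 1/√(LC) = 1/√(0.002 × 8.08e-06) = 7866 rad/s
f₀ = ω₀/(2π) = 1.252 kHz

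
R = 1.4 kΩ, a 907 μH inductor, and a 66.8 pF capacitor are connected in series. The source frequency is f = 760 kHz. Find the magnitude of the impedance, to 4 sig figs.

1841 Ω

ω = 2πf = 4.775e+06 rad/s
X_L = ωL = 4331 Ω
X_C = 1/(ωC) = 3135 Ω
Net reactance X = X_L − X_C = 1196 Ω
Z = 1400 + j1196 Ω
|Z| = √(1400² + 1196²) = 1841 Ω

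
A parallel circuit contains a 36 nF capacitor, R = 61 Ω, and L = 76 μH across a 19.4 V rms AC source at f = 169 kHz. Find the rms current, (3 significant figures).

ω = 2πf = 1.062e+06 rad/s
X_L = ωL = 80.7 Ω
X_C = 1/(ωC) = 26.2 Ω
Parallel: admittances add. Y = 1/R + 1/(jωL) + jωC
Y = (0.0164 + j0.0258) S
|Y| = 0.0306 S → |Z| = 1/|Y| = 32.7 Ω, ∠Z = −∠Y = -57.6°
I = V/|Z| = 19.4/32.7 = 594 mA

594 mA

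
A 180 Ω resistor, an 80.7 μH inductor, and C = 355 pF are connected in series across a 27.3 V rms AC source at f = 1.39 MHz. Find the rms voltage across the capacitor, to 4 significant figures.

ω = 2πf = 8.734e+06 rad/s
X_L = ωL = 704.8 Ω
X_C = 1/(ωC) = 322.5 Ω
Net reactance X = X_L − X_C = 382.3 Ω
Z = 180.0 + j382.3 Ω
|Z| = √(180.0² + 382.3²) = 422.5 Ω
I = V/|Z| = 64.61 mA
V_C = I·|Z_C| = 0.06461 × 322.5 = 20.84 V

20.84 V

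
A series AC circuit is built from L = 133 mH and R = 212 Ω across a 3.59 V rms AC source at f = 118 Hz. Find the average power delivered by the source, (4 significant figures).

49.98 mW

ω = 2πf = 741.4 rad/s
X_L = ωL = 98.61 Ω
Z = 212.0 + j98.61 Ω
|Z| = √(212.0² + 98.61²) = 233.8 Ω
∠Z = arctan(98.61/212.0) = 24.94°
I = V/|Z| = 15.35 mA
P = VI cos φ = 3.59 × 0.01535 × cos(24.94°) = 49.98 mW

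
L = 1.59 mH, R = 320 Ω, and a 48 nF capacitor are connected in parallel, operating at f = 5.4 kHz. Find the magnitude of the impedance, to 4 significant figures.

ω = 2πf = 33930 rad/s
X_L = ωL = 53.95 Ω
X_C = 1/(ωC) = 614.0 Ω
Parallel: admittances add. Y = 1/R + 1/(jωL) + jωC
Y = (0.003125 − j0.01691) S
|Y| = 0.01719 S → |Z| = 1/|Y| = 58.16 Ω, ∠Z = −∠Y = 79.53°

58.16 Ω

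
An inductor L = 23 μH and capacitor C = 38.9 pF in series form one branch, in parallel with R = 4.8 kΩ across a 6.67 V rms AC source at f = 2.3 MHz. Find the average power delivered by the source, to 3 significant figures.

9.27 mW

ω = 2πf = 1.445e+07 rad/s
X_L = ωL = 332 Ω
X_C = 1/(ωC) = 1780 Ω
Branch 1: Z₁ = R = 4800 Ω
Branch 2 (series LC): Z₂ = j(X_L − X_C) = −j1450 Ω
Parallel: Z = Z₁Z₂/(Z₁+Z₂), |Z| = 1380 Ω, ∠Z = -73.2°
I = V/|Z| = 4.82 mA
P = VI cos φ = 6.67 × 0.00482 × cos(-73.2°) = 9.27 mW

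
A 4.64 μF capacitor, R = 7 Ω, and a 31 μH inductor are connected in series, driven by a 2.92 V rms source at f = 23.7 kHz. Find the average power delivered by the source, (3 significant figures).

ω = 2πf = 148900 rad/s
X_L = ωL = 4.62 Ω
X_C = 1/(ωC) = 1.45 Ω
Net reactance X = X_L − X_C = 3.17 Ω
Z = 7.00 + j3.17 Ω
|Z| = √(7.00² + 3.17²) = 7.68 Ω
∠Z = arctan(3.17/7.00) = 24.4°
I = V/|Z| = 380 mA
P = VI cos φ = 2.92 × 0.380 × cos(24.4°) = 1.01 W

1.01 W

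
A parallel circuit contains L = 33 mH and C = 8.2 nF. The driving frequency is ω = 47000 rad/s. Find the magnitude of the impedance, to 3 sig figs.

3860 Ω

X_L = ωL = 1550 Ω
X_C = 1/(ωC) = 2590 Ω
Parallel: admittances add. Y = 1/(jωL) + jωC
Y = (0 − j0.000259) S
|Y| = 0.000259 S → |Z| = 1/|Y| = 3860 Ω, ∠Z = −∠Y = 90.0°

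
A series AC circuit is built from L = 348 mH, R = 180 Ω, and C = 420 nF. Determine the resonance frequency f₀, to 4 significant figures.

416.3 Hz

ω₀ = 1/√(LC) = 1/√(0.348 × 4.2e-07) = 2616 rad/s
f₀ = ω₀/(2π) = 416.3 Hz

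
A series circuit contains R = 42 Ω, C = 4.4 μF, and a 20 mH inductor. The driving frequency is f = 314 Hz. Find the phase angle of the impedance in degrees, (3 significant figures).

ω = 2πf = 1973 rad/s
X_L = ωL = 39.5 Ω
X_C = 1/(ωC) = 115 Ω
Net reactance X = X_L − X_C = -75.7 Ω
Z = 42.0 − j75.7 Ω
|Z| = √(42.0² + 75.7²) = 86.6 Ω
∠Z = arctan(-75.7/42.0) = -61.0°

-61.0°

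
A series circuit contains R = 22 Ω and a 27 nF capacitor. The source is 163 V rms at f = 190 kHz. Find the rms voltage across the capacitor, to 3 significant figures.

133 V

ω = 2πf = 1.194e+06 rad/s
X_C = 1/(ωC) = 31.0 Ω
Z = 22.0 − j31.0 Ω
|Z| = √(22.0² + 31.0²) = 38.0 Ω
I = V/|Z| = 4.29 A
V_C = I·|Z_C| = 4.29 × 31.0 = 133 V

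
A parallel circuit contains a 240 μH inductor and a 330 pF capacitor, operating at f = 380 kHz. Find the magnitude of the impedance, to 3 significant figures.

ω = 2πf = 2.388e+06 rad/s
X_L = ωL = 573 Ω
X_C = 1/(ωC) = 1270 Ω
Parallel: admittances add. Y = 1/(jωL) + jωC
Y = (0 − j0.000957) S
|Y| = 0.000957 S → |Z| = 1/|Y| = 1040 Ω, ∠Z = −∠Y = 90.0°

1040 Ω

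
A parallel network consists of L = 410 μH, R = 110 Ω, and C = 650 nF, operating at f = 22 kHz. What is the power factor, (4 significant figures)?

0.1249

ω = 2πf = 138200 rad/s
X_L = ωL = 56.67 Ω
X_C = 1/(ωC) = 11.13 Ω
Parallel: admittances add. Y = 1/R + 1/(jωL) + jωC
Y = (0.009091 + j0.07220) S
|Y| = 0.07277 S → |Z| = 1/|Y| = 13.74 Ω, ∠Z = −∠Y = -82.82°
cos φ = cos(-82.82°) = 0.1249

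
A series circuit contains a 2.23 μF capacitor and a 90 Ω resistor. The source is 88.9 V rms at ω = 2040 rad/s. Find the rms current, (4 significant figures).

X_C = 1/(ωC) = 219.8 Ω
Z = 90.00 − j219.8 Ω
|Z| = √(90.00² + 219.8²) = 237.5 Ω
I = V/|Z| = 88.9/237.5 = 374.3 mA

374.3 mA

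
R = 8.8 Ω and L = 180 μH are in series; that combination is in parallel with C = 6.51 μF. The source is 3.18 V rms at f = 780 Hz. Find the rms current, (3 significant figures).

364 mA

ω = 2πf = 4901 rad/s
X_L = ωL = 0.882 Ω
X_C = 1/(ωC) = 31.3 Ω
Branch 1 (R+jX_L): Z₁ = 8.80 + j0.882 Ω, |Z₁| = 8.84 Ω
Branch 2 (−jX_C): Z₂ = −j31.3 Ω
Parallel: Z = Z₁Z₂/(Z₁+Z₂), |Z| = 8.74 Ω, ∠Z = -10.4°
I = V/|Z| = 3.18/8.74 = 364 mA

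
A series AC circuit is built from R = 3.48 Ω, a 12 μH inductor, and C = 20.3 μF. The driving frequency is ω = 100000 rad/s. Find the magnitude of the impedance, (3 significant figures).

X_L = ωL = 1.20 Ω
X_C = 1/(ωC) = 0.493 Ω
Net reactance X = X_L − X_C = 0.707 Ω
Z = 3.48 + j0.707 Ω
|Z| = √(3.48² + 0.707²) = 3.55 Ω

3.55 Ω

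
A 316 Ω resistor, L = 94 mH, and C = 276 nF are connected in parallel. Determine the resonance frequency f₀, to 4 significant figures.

988.1 Hz

ω₀ = 1/√(LC) = 1/√(0.094 × 2.76e-07) = 6208 rad/s
f₀ = ω₀/(2π) = 988.1 Hz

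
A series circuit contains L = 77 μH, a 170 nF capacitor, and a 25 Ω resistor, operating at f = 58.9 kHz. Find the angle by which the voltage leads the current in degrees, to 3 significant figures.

ω = 2πf = 370100 rad/s
X_L = ωL = 28.5 Ω
X_C = 1/(ωC) = 15.9 Ω
Net reactance X = X_L − X_C = 12.6 Ω
Z = 25.0 + j12.6 Ω
|Z| = √(25.0² + 12.6²) = 28.0 Ω
∠Z = arctan(12.6/25.0) = 26.8°

26.8°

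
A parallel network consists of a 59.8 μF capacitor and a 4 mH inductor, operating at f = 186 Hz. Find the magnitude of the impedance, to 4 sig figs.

6.943 Ω

ω = 2πf = 1169 rad/s
X_L = ωL = 4.675 Ω
X_C = 1/(ωC) = 14.31 Ω
Parallel: admittances add. Y = 1/(jωL) + jωC
Y = (0 − j0.1440) S
|Y| = 0.1440 S → |Z| = 1/|Y| = 6.943 Ω, ∠Z = −∠Y = 90.00°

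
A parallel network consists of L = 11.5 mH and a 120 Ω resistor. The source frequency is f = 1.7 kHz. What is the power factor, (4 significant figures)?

0.7153

ω = 2πf = 10680 rad/s
X_L = ωL = 122.8 Ω
Parallel: admittances add. Y = 1/R + 1/(jωL)
Y = (0.008333 − j0.008141) S
|Y| = 0.01165 S → |Z| = 1/|Y| = 85.84 Ω, ∠Z = −∠Y = 44.33°
cos φ = cos(44.33°) = 0.7153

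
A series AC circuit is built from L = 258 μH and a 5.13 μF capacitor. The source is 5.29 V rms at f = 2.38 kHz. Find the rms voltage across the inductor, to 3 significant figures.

2.22 V

ω = 2πf = 14950 rad/s
X_L = ωL = 3.86 Ω
X_C = 1/(ωC) = 13.0 Ω
Net reactance X = X_L − X_C = -9.18 Ω
Z = − j9.18 Ω
|Z| = √(0² + 9.18²) = 9.18 Ω
I = V/|Z| = 576 mA
V_L = I·|Z_L| = 0.576 × 3.86 = 2.22 V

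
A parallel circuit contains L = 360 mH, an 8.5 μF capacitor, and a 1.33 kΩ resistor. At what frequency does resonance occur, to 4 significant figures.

90.98 Hz

ω₀ = 1/√(LC) = 1/√(0.36 × 8.5e-06) = 571.7 rad/s
f₀ = ω₀/(2π) = 90.98 Hz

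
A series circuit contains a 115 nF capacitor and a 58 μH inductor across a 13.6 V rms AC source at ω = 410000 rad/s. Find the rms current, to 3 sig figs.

X_L = ωL = 23.8 Ω
X_C = 1/(ωC) = 21.2 Ω
Net reactance X = X_L − X_C = 2.57 Ω
Z = j2.57 Ω
|Z| = √(0² + 2.57²) = 2.57 Ω
I = V/|Z| = 13.6/2.57 = 5.29 A

5.29 A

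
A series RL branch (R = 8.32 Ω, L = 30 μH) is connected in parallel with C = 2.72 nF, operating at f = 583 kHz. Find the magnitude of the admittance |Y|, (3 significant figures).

1.14 mS

ω = 2πf = 3.663e+06 rad/s
X_L = ωL = 110 Ω
X_C = 1/(ωC) = 100 Ω
Branch 1 (R+jX_L): Z₁ = 8.32 + j110 Ω, |Z₁| = 110 Ω
Branch 2 (−jX_C): Z₂ = −j100 Ω
Parallel: Z = Z₁Z₂/(Z₁+Z₂), |Z| = 874 Ω, ∠Z = -53.2°
|Y| = 1/|Z| = 1.14 mS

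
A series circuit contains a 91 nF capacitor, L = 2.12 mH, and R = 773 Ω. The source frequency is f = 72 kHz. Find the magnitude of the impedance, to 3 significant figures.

1210 Ω

ω = 2πf = 452400 rad/s
X_L = ωL = 959 Ω
X_C = 1/(ωC) = 24.3 Ω
Net reactance X = X_L − X_C = 935 Ω
Z = 773 + j935 Ω
|Z| = √(773² + 935²) = 1210 Ω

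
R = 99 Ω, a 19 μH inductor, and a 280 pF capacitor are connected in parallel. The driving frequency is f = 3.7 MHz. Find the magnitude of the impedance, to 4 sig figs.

ω = 2πf = 2.325e+07 rad/s
X_L = ωL = 441.7 Ω
X_C = 1/(ωC) = 153.6 Ω
Parallel: admittances add. Y = 1/R + 1/(jωL) + jωC
Y = (0.01010 + j0.004245) S
|Y| = 0.01096 S → |Z| = 1/|Y| = 91.27 Ω, ∠Z = −∠Y = -22.80°

91.27 Ω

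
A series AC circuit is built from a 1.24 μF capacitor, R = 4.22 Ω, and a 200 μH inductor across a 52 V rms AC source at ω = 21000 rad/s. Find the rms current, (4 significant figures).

1.509 A

X_L = ωL = 4.200 Ω
X_C = 1/(ωC) = 38.40 Ω
Net reactance X = X_L − X_C = -34.20 Ω
Z = 4.220 − j34.20 Ω
|Z| = √(4.220² + 34.20²) = 34.46 Ω
I = V/|Z| = 52/34.46 = 1.509 A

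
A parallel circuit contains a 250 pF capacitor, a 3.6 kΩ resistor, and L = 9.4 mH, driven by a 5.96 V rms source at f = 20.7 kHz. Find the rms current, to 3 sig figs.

ω = 2πf = 130100 rad/s
X_L = ωL = 1220 Ω
X_C = 1/(ωC) = 30800 Ω
Parallel: admittances add. Y = 1/R + 1/(jωL) + jωC
Y = (0.000278 − j0.000785) S
|Y| = 0.000833 S → |Z| = 1/|Y| = 1200 Ω, ∠Z = −∠Y = 70.5°
I = V/|Z| = 5.96/1200 = 4.97 mA

4.97 mA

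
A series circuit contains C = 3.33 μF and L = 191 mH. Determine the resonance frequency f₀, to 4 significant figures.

199.6 Hz

ω₀ = 1/√(LC) = 1/√(0.191 × 3.33e-06) = 1254 rad/s
f₀ = ω₀/(2π) = 199.6 Hz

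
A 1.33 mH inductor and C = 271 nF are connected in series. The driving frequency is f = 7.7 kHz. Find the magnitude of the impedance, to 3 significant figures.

11.9 Ω

ω = 2πf = 48380 rad/s
X_L = ωL = 64.3 Ω
X_C = 1/(ωC) = 76.3 Ω
Net reactance X = X_L − X_C = -11.9 Ω
Z = − j11.9 Ω
|Z| = √(0² + 11.9²) = 11.9 Ω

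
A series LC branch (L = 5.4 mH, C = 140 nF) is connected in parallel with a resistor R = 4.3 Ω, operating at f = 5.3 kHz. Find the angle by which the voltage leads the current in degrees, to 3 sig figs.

-7.07°

ω = 2πf = 33300 rad/s
X_L = ωL = 180 Ω
X_C = 1/(ωC) = 214 Ω
Branch 1: Z₁ = R = 4.30 Ω
Branch 2 (series LC): Z₂ = j(X_L − X_C) = −j34.7 Ω
Parallel: Z = Z₁Z₂/(Z₁+Z₂), |Z| = 4.27 Ω, ∠Z = -7.07°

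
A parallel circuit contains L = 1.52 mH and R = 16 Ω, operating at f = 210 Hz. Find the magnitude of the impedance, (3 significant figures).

ω = 2πf = 1319 rad/s
X_L = ωL = 2.01 Ω
Parallel: admittances add. Y = 1/R + 1/(jωL)
Y = (0.0625 − j0.499) S
|Y| = 0.503 S → |Z| = 1/|Y| = 1.99 Ω, ∠Z = −∠Y = 82.9°

1.99 Ω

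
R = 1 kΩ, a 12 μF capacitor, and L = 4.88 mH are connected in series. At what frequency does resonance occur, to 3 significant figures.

658 Hz

ω₀ = 1/√(LC) = 1/√(0.00488 × 1.2e-05) = 4132 rad/s
f₀ = ω₀/(2π) = 658 Hz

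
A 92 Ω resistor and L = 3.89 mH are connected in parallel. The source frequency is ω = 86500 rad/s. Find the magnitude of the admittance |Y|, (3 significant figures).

11.3 mS

X_L = ωL = 336 Ω
Parallel: admittances add. Y = 1/R + 1/(jωL)
Y = (0.0109 − j0.00297) S
|Y| = 0.0113 S → |Z| = 1/|Y| = 88.7 Ω, ∠Z = −∠Y = 15.3°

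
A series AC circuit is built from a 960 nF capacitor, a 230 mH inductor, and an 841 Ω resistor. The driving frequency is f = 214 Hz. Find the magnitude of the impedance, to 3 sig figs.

ω = 2πf = 1345 rad/s
X_L = ωL = 309 Ω
X_C = 1/(ωC) = 775 Ω
Net reactance X = X_L − X_C = -465 Ω
Z = 841 − j465 Ω
|Z| = √(841² + 465²) = 961 Ω

961 Ω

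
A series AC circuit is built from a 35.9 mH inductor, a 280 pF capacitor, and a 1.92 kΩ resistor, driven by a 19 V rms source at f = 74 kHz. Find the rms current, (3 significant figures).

2.06 mA

ω = 2πf = 465000 rad/s
X_L = ωL = 16700 Ω
X_C = 1/(ωC) = 7680 Ω
Net reactance X = X_L − X_C = 9010 Ω
Z = 1920 + j9010 Ω
|Z| = √(1920² + 9010²) = 9210 Ω
I = V/|Z| = 19/9210 = 2.06 mA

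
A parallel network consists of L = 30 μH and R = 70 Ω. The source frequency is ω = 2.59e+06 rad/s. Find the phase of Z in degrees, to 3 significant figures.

X_L = ωL = 77.7 Ω
Parallel: admittances add. Y = 1/R + 1/(jωL)
Y = (0.0143 − j0.0129) S
|Y| = 0.0192 S → |Z| = 1/|Y| = 52.0 Ω, ∠Z = −∠Y = 42.0°

42.0°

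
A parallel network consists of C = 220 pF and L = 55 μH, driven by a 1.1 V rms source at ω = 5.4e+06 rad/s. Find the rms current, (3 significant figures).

2.40 mA

X_L = ωL = 297 Ω
X_C = 1/(ωC) = 842 Ω
Parallel: admittances add. Y = 1/(jωL) + jωC
Y = (0 − j0.00218) S
|Y| = 0.00218 S → |Z| = 1/|Y| = 459 Ω, ∠Z = −∠Y = 90.0°
I = V/|Z| = 1.1/459 = 2.40 mA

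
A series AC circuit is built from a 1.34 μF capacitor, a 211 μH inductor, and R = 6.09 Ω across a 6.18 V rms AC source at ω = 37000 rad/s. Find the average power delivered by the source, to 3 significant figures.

X_L = ωL = 7.81 Ω
X_C = 1/(ωC) = 20.2 Ω
Net reactance X = X_L − X_C = -12.4 Ω
Z = 6.09 − j12.4 Ω
|Z| = √(6.09² + 12.4²) = 13.8 Ω
∠Z = arctan(-12.4/6.09) = -63.8°
I = V/|Z| = 448 mA
P = VI cos φ = 6.18 × 0.448 × cos(-63.8°) = 1.22 W

1.22 W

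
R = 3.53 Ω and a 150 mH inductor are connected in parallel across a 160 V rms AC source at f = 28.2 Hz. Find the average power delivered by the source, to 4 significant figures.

7.252 kW

ω = 2πf = 177.2 rad/s
X_L = ωL = 26.58 Ω
Parallel: admittances add. Y = 1/R + 1/(jωL)
Y = (0.2833 − j0.03763) S
|Y| = 0.2858 S → |Z| = 1/|Y| = 3.499 Ω, ∠Z = −∠Y = 7.566°
I = V/|Z| = 45.72 A
P = VI cos φ = 160 × 45.72 × cos(7.566°) = 7.252 kW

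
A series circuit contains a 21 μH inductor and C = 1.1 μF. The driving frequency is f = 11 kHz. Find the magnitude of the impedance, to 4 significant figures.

ω = 2πf = 69120 rad/s
X_L = ωL = 1.451 Ω
X_C = 1/(ωC) = 13.15 Ω
Net reactance X = X_L − X_C = -11.70 Ω
Z = − j11.70 Ω
|Z| = √(0² + 11.70²) = 11.70 Ω

11.70 Ω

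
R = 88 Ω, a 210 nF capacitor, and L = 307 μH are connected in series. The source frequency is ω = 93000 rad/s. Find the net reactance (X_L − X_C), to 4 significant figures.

X_L = ωL = 28.55 Ω
X_C = 1/(ωC) = 51.20 Ω
X = 28.55 − 51.20 = -22.65 Ω

-22.65 Ω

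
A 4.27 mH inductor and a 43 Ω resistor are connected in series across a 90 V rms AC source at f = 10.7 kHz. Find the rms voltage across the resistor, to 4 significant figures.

ω = 2πf = 67230 rad/s
X_L = ωL = 287.1 Ω
Z = 43.00 + j287.1 Ω
|Z| = √(43.00² + 287.1²) = 290.3 Ω
I = V/|Z| = 310.1 mA
V_R = I·|Z_R| = 0.3101 × 43.00 = 13.33 V

13.33 V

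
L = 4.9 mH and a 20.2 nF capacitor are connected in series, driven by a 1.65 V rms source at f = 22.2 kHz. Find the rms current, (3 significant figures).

5.02 mA

ω = 2πf = 139500 rad/s
X_L = ωL = 683 Ω
X_C = 1/(ωC) = 355 Ω
Net reactance X = X_L − X_C = 329 Ω
Z = j329 Ω
|Z| = √(0² + 329²) = 329 Ω
I = V/|Z| = 1.65/329 = 5.02 mA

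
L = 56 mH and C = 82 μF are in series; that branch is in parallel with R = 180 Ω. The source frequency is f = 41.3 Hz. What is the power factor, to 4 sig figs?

ω = 2πf = 259.5 rad/s
X_L = ωL = 14.53 Ω
X_C = 1/(ωC) = 47.00 Ω
Branch 1: Z₁ = R = 180.0 Ω
Branch 2 (series LC): Z₂ = j(X_L − X_C) = −j32.46 Ω
Parallel: Z = Z₁Z₂/(Z₁+Z₂), |Z| = 31.95 Ω, ∠Z = -79.78°
cos φ = cos(-79.78°) = 0.1775

0.1775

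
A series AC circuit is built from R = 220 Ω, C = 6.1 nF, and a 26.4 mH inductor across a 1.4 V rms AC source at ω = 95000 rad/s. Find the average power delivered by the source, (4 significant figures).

X_L = ωL = 2508 Ω
X_C = 1/(ωC) = 1726 Ω
Net reactance X = X_L − X_C = 782.4 Ω
Z = 220.0 + j782.4 Ω
|Z| = √(220.0² + 782.4²) = 812.7 Ω
∠Z = arctan(782.4/220.0) = 74.29°
I = V/|Z| = 1.723 mA
P = VI cos φ = 1.4 × 0.001723 × cos(74.29°) = 652.8 μW

652.8 μW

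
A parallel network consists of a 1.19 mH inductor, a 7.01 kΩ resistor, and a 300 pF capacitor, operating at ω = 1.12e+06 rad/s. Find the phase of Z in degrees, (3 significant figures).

X_L = ωL = 1330 Ω
X_C = 1/(ωC) = 2980 Ω
Parallel: admittances add. Y = 1/R + 1/(jωL) + jωC
Y = (0.000143 − j0.000414) S
|Y| = 0.000438 S → |Z| = 1/|Y| = 2280 Ω, ∠Z = −∠Y = 71.0°

71.0°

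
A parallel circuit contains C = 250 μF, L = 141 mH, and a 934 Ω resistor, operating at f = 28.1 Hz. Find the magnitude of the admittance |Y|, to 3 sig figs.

4.11 mS

ω = 2πf = 176.6 rad/s
X_L = ωL = 24.9 Ω
X_C = 1/(ωC) = 22.7 Ω
Parallel: admittances add. Y = 1/R + 1/(jωL) + jωC
Y = (0.00107 + j0.00397) S
|Y| = 0.00411 S → |Z| = 1/|Y| = 243 Ω, ∠Z = −∠Y = -74.9°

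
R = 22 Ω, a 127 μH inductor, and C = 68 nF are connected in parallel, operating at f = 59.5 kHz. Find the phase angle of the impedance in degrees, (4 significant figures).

ω = 2πf = 373800 rad/s
X_L = ωL = 47.48 Ω
X_C = 1/(ωC) = 39.34 Ω
Parallel: admittances add. Y = 1/R + 1/(jωL) + jωC
Y = (0.04545 + j0.004360) S
|Y| = 0.04566 S → |Z| = 1/|Y| = 21.90 Ω, ∠Z = −∠Y = -5.479°

-5.479°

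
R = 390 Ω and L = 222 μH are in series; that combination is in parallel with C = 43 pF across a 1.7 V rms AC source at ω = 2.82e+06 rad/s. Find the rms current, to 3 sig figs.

2.13 mA

X_L = ωL = 626 Ω
X_C = 1/(ωC) = 8250 Ω
Branch 1 (R+jX_L): Z₁ = 390 + j626 Ω, |Z₁| = 738 Ω
Branch 2 (−jX_C): Z₂ = −j8250 Ω
Parallel: Z = Z₁Z₂/(Z₁+Z₂), |Z| = 797 Ω, ∠Z = 55.1°
I = V/|Z| = 1.7/797 = 2.13 mA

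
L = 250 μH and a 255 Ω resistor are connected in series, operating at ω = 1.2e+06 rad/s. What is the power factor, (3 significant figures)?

0.648

X_L = ωL = 300 Ω
Z = 255 + j300 Ω
|Z| = √(255² + 300²) = 394 Ω
∠Z = arctan(300/255) = 49.6°
cos φ = cos(49.6°) = 0.648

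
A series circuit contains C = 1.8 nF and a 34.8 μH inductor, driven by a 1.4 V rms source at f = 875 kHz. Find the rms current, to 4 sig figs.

ω = 2πf = 5.498e+06 rad/s
X_L = ωL = 191.3 Ω
X_C = 1/(ωC) = 101.1 Ω
Net reactance X = X_L − X_C = 90.27 Ω
Z = j90.27 Ω
|Z| = √(0² + 90.27²) = 90.27 Ω
I = V/|Z| = 1.4/90.27 = 15.51 mA

15.51 mA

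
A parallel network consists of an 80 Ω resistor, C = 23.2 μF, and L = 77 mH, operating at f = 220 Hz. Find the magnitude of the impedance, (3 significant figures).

38.6 Ω

ω = 2πf = 1382 rad/s
X_L = ωL = 106 Ω
X_C = 1/(ωC) = 31.2 Ω
Parallel: admittances add. Y = 1/R + 1/(jωL) + jωC
Y = (0.0125 + j0.0227) S
|Y| = 0.0259 S → |Z| = 1/|Y| = 38.6 Ω, ∠Z = −∠Y = -61.1°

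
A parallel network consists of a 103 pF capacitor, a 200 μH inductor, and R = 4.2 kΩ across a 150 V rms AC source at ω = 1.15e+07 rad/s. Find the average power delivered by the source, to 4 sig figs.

X_L = ωL = 2300 Ω
X_C = 1/(ωC) = 844.2 Ω
Parallel: admittances add. Y = 1/R + 1/(jωL) + jωC
Y = (0.0002381 + j0.0007497) S
|Y| = 0.0007866 S → |Z| = 1/|Y| = 1271 Ω, ∠Z = −∠Y = -72.38°
I = V/|Z| = 118.0 mA
P = VI cos φ = 150 × 0.1180 × cos(-72.38°) = 5.357 W

5.357 W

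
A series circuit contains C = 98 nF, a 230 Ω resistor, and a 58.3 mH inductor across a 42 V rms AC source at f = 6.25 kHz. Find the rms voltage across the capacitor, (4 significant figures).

5.343 V

ω = 2πf = 39270 rad/s
X_L = ωL = 2289 Ω
X_C = 1/(ωC) = 259.8 Ω
Net reactance X = X_L − X_C = 2030 Ω
Z = 230.0 + j2030 Ω
|Z| = √(230.0² + 2030²) = 2043 Ω
I = V/|Z| = 20.56 mA
V_C = I·|Z_C| = 0.02056 × 259.8 = 5.343 V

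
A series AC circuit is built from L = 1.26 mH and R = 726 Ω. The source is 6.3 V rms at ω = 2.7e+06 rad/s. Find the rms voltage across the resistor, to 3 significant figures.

1.31 V

X_L = ωL = 3400 Ω
Z = 726 + j3400 Ω
|Z| = √(726² + 3400²) = 3480 Ω
I = V/|Z| = 1.81 mA
V_R = I·|Z_R| = 0.00181 × 726 = 1.31 V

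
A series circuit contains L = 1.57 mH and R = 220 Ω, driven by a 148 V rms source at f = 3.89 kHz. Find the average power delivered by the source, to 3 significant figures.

96.6 W

ω = 2πf = 24440 rad/s
X_L = ωL = 38.4 Ω
Z = 220 + j38.4 Ω
|Z| = √(220² + 38.4²) = 223 Ω
∠Z = arctan(38.4/220) = 9.89°
I = V/|Z| = 663 mA
P = VI cos φ = 148 × 0.663 × cos(9.89°) = 96.6 W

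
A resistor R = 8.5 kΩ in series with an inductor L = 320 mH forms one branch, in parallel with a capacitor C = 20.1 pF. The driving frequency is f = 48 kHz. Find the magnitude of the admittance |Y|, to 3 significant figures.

4.32 μS

ω = 2πf = 301600 rad/s
X_L = ωL = 96500 Ω
X_C = 1/(ωC) = 165000 Ω
Branch 1 (R+jX_L): Z₁ = 8500 + j96500 Ω, |Z₁| = 96900 Ω
Branch 2 (−jX_C): Z₂ = −j165000 Ω
Parallel: Z = Z₁Z₂/(Z₁+Z₂), |Z| = 232000 Ω, ∠Z = 77.9°
|Y| = 1/|Z| = 4.32 μS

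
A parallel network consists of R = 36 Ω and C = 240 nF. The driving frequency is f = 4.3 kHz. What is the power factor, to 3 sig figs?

ω = 2πf = 27020 rad/s
X_C = 1/(ωC) = 154 Ω
Parallel: admittances add. Y = 1/R + jωC
Y = (0.0278 + j0.00648) S
|Y| = 0.0285 S → |Z| = 1/|Y| = 35.1 Ω, ∠Z = −∠Y = -13.1°
cos φ = cos(-13.1°) = 0.974

0.974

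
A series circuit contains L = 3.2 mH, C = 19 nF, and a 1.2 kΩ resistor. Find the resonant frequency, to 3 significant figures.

ω₀ = 1/√(LC) = 1/√(0.0032 × 1.9e-08) = 128200 rad/s
f₀ = ω₀/(2π) = 20.4 kHz

20.4 kHz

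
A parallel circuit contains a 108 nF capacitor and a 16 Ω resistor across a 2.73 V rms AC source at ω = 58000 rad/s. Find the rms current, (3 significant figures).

X_C = 1/(ωC) = 160 Ω
Parallel: admittances add. Y = 1/R + jωC
Y = (0.0625 + j0.00626) S
|Y| = 0.0628 S → |Z| = 1/|Y| = 15.9 Ω, ∠Z = −∠Y = -5.72°
I = V/|Z| = 2.73/15.9 = 171 mA

171 mA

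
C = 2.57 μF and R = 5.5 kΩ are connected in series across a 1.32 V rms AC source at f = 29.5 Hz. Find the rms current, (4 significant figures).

224.2 μA

ω = 2πf = 185.4 rad/s
X_C = 1/(ωC) = 2099 Ω
Z = 5500 − j2099 Ω
|Z| = √(5500² + 2099²) = 5887 Ω
I = V/|Z| = 1.32/5887 = 224.2 μA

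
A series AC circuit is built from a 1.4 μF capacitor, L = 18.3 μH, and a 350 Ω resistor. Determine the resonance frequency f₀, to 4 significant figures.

31.44 kHz

ω₀ = 1/√(LC) = 1/√(1.83e-05 × 1.4e-06) = 197600 rad/s
f₀ = ω₀/(2π) = 31.44 kHz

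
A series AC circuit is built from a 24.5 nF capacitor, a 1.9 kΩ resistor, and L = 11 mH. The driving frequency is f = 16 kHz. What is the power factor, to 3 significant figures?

0.938

ω = 2πf = 100500 rad/s
X_L = ωL = 1110 Ω
X_C = 1/(ωC) = 406 Ω
Net reactance X = X_L − X_C = 700 Ω
Z = 1900 + j700 Ω
|Z| = √(1900² + 700²) = 2020 Ω
∠Z = arctan(700/1900) = 20.2°
cos φ = cos(20.2°) = 0.938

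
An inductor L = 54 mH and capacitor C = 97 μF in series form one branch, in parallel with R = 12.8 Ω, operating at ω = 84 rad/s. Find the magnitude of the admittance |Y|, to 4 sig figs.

78.58 mS

X_L = ωL = 4.536 Ω
X_C = 1/(ωC) = 122.7 Ω
Branch 1: Z₁ = R = 12.80 Ω
Branch 2 (series LC): Z₂ = j(X_L − X_C) = −j118.2 Ω
Parallel: Z = Z₁Z₂/(Z₁+Z₂), |Z| = 12.73 Ω, ∠Z = -6.181°
|Y| = 1/|Z| = 78.58 mS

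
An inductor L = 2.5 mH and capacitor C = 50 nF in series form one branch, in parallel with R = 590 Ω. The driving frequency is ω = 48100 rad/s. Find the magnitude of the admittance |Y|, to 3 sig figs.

X_L = ωL = 120 Ω
X_C = 1/(ωC) = 416 Ω
Branch 1: Z₁ = R = 590 Ω
Branch 2 (series LC): Z₂ = j(X_L − X_C) = −j296 Ω
Parallel: Z = Z₁Z₂/(Z₁+Z₂), |Z| = 264 Ω, ∠Z = -63.4°
|Y| = 1/|Z| = 3.78 mS

3.78 mS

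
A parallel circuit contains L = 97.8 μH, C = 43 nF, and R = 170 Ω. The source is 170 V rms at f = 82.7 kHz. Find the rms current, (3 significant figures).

ω = 2πf = 519600 rad/s
X_L = ωL = 50.8 Ω
X_C = 1/(ωC) = 44.8 Ω
Parallel: admittances add. Y = 1/R + 1/(jωL) + jωC
Y = (0.00588 + j0.00267) S
|Y| = 0.00646 S → |Z| = 1/|Y| = 155 Ω, ∠Z = −∠Y = -24.4°
I = V/|Z| = 170/155 = 1.10 A

1.10 A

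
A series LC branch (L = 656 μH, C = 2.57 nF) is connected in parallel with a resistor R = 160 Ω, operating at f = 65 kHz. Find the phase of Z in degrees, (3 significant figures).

-13.2°

ω = 2πf = 408400 rad/s
X_L = ωL = 268 Ω
X_C = 1/(ωC) = 953 Ω
Branch 1: Z₁ = R = 160 Ω
Branch 2 (series LC): Z₂ = j(X_L − X_C) = −j685 Ω
Parallel: Z = Z₁Z₂/(Z₁+Z₂), |Z| = 156 Ω, ∠Z = -13.2°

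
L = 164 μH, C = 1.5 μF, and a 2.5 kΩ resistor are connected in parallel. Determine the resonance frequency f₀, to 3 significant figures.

ω₀ = 1/√(LC) = 1/√(0.000164 × 1.5e-06) = 63760 rad/s
f₀ = ω₀/(2π) = 10.1 kHz

10.1 kHz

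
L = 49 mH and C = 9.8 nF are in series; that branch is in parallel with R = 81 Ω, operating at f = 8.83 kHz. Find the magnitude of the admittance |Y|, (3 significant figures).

12.4 mS

ω = 2πf = 55480 rad/s
X_L = ωL = 2720 Ω
X_C = 1/(ωC) = 1840 Ω
Branch 1: Z₁ = R = 81.0 Ω
Branch 2 (series LC): Z₂ = j(X_L − X_C) = j879 Ω
Parallel: Z = Z₁Z₂/(Z₁+Z₂), |Z| = 80.7 Ω, ∠Z = 5.26°
|Y| = 1/|Z| = 12.4 mS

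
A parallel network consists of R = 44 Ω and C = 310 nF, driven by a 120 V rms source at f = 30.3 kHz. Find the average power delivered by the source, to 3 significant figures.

ω = 2πf = 190400 rad/s
X_C = 1/(ωC) = 16.9 Ω
Parallel: admittances add. Y = 1/R + jωC
Y = (0.0227 + j0.0590) S
|Y| = 0.0632 S → |Z| = 1/|Y| = 15.8 Ω, ∠Z = −∠Y = -68.9°
I = V/|Z| = 7.59 A
P = VI cos φ = 120 × 7.59 × cos(-68.9°) = 327 W

327 W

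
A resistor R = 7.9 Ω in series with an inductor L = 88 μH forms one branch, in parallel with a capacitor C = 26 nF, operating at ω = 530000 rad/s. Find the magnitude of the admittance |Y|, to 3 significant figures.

X_L = ωL = 46.6 Ω
X_C = 1/(ωC) = 72.6 Ω
Branch 1 (R+jX_L): Z₁ = 7.90 + j46.6 Ω, |Z₁| = 47.3 Ω
Branch 2 (−jX_C): Z₂ = −j72.6 Ω
Parallel: Z = Z₁Z₂/(Z₁+Z₂), |Z| = 127 Ω, ∠Z = 63.4°
|Y| = 1/|Z| = 7.90 mS

7.90 mS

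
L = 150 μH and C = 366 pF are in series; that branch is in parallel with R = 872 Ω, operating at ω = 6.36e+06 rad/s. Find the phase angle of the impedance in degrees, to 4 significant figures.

X_L = ωL = 954.0 Ω
X_C = 1/(ωC) = 429.6 Ω
Branch 1: Z₁ = R = 872.0 Ω
Branch 2 (series LC): Z₂ = j(X_L − X_C) = j524.4 Ω
Parallel: Z = Z₁Z₂/(Z₁+Z₂), |Z| = 449.4 Ω, ∠Z = 58.98°

58.98°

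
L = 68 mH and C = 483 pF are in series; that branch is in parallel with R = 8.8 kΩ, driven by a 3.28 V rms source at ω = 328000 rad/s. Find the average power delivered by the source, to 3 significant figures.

X_L = ωL = 22300 Ω
X_C = 1/(ωC) = 6310 Ω
Branch 1: Z₁ = R = 8800 Ω
Branch 2 (series LC): Z₂ = j(X_L − X_C) = j16000 Ω
Parallel: Z = Z₁Z₂/(Z₁+Z₂), |Z| = 7710 Ω, ∠Z = 28.8°
I = V/|Z| = 425 μA
P = VI cos φ = 3.28 × 0.000425 × cos(28.8°) = 1.22 mW

1.22 mW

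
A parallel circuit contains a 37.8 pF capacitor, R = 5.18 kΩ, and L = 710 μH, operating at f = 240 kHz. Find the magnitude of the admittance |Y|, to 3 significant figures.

898 μS

ω = 2πf = 1.508e+06 rad/s
X_L = ωL = 1070 Ω
X_C = 1/(ωC) = 17500 Ω
Parallel: admittances add. Y = 1/R + 1/(jωL) + jωC
Y = (0.000193 − j0.000877) S
|Y| = 0.000898 S → |Z| = 1/|Y| = 1110 Ω, ∠Z = −∠Y = 77.6°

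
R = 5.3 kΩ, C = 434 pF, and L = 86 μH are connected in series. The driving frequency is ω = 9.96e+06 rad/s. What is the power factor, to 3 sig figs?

0.993

X_L = ωL = 857 Ω
X_C = 1/(ωC) = 231 Ω
Net reactance X = X_L − X_C = 625 Ω
Z = 5300 + j625 Ω
|Z| = √(5300² + 625²) = 5340 Ω
∠Z = arctan(625/5300) = 6.73°
cos φ = cos(6.73°) = 0.993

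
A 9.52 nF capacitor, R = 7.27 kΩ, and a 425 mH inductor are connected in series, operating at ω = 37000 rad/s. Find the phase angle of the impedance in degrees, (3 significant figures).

60.6°

X_L = ωL = 15700 Ω
X_C = 1/(ωC) = 2840 Ω
Net reactance X = X_L − X_C = 12900 Ω
Z = 7270 + j12900 Ω
|Z| = √(7270² + 12900²) = 14800 Ω
∠Z = arctan(12900/7270) = 60.6°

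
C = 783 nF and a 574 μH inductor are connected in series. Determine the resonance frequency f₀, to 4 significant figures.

ω₀ = 1/√(LC) = 1/√(0.000574 × 7.83e-07) = 47170 rad/s
f₀ = ω₀/(2π) = 7.507 kHz

7.507 kHz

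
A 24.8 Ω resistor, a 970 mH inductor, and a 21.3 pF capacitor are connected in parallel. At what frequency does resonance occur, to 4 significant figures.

ω₀ = 1/√(LC) = 1/√(0.97 × 2.13e-11) = 220000 rad/s
f₀ = ω₀/(2π) = 35.01 kHz

35.01 kHz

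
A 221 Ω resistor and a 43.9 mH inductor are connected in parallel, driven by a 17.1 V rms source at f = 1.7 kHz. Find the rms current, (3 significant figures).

ω = 2πf = 10680 rad/s
X_L = ωL = 469 Ω
Parallel: admittances add. Y = 1/R + 1/(jωL)
Y = (0.00452 − j0.00213) S
|Y| = 0.00500 S → |Z| = 1/|Y| = 200 Ω, ∠Z = −∠Y = 25.2°
I = V/|Z| = 17.1/200 = 85.5 mA

85.5 mA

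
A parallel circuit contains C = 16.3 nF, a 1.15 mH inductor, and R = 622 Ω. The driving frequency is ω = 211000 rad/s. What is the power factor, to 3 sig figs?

X_L = ωL = 243 Ω
X_C = 1/(ωC) = 291 Ω
Parallel: admittances add. Y = 1/R + 1/(jωL) + jωC
Y = (0.00161 − j0.000682) S
|Y| = 0.00175 S → |Z| = 1/|Y| = 573 Ω, ∠Z = −∠Y = 23.0°
cos φ = cos(23.0°) = 0.921

0.921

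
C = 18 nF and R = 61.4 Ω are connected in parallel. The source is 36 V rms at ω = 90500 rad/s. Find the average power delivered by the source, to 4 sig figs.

X_C = 1/(ωC) = 613.9 Ω
Parallel: admittances add. Y = 1/R + jωC
Y = (0.01629 + j0.001629) S
|Y| = 0.01637 S → |Z| = 1/|Y| = 61.10 Ω, ∠Z = −∠Y = -5.712°
I = V/|Z| = 589.2 mA
P = VI cos φ = 36 × 0.5892 × cos(-5.712°) = 21.11 W

21.11 W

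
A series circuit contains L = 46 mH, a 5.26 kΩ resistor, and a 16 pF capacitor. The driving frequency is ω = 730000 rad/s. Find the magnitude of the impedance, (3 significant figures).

X_L = ωL = 33600 Ω
X_C = 1/(ωC) = 85600 Ω
Net reactance X = X_L − X_C = -52000 Ω
Z = 5260 − j52000 Ω
|Z| = √(5260² + 52000²) = 52300 Ω

52300 Ω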